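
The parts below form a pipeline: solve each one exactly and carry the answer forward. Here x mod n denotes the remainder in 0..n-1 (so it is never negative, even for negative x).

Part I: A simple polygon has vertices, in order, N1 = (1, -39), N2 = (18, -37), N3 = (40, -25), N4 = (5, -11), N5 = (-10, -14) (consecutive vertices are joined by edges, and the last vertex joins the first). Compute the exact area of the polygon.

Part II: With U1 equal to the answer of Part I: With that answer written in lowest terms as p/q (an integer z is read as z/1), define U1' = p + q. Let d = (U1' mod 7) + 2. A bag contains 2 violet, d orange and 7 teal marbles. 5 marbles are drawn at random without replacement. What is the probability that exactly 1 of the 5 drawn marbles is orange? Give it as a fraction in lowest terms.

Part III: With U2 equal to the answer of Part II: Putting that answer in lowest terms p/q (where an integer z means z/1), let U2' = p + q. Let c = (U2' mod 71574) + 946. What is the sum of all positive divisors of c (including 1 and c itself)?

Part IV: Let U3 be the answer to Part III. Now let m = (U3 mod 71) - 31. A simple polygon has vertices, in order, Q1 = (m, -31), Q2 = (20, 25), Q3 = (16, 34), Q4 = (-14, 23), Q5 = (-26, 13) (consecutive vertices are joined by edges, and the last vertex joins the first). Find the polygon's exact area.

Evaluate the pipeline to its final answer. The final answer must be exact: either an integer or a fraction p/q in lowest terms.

1453

Part I: cross terms: (1*-37 - 18*-39)=665, (18*-25 - 40*-37)=1030, (40*-11 - 5*-25)=-315, (5*-14 - -10*-11)=-180, (-10*-39 - 1*-14)=404; twice the area = |1604| = 1604; area = 802; answer 802
Part II: U1 = 802; threaded value p + q = 803; d = 7; total draws C(16,5) = 4368; favorable C(7,1)*C(9,4) = 882; P = 21/104; answer 21/104
Part III: U2 = 21/104; threaded value p + q = 125; c = 1071; 1071 = 3^2 * 7 * 17; sigma = (1 + 3 + 9) * (1 + 7) * (1 + 17) = 13 * 8 * 18 = 1872; answer 1872
Part IV: U3 = 1872; m = -5; cross terms: (-5*25 - 20*-31)=495, (20*34 - 16*25)=280, (16*23 - -14*34)=844, (-14*13 - -26*23)=416, (-26*-31 - -5*13)=871; twice the area = |2906| = 2906; area = 1453; answer 1453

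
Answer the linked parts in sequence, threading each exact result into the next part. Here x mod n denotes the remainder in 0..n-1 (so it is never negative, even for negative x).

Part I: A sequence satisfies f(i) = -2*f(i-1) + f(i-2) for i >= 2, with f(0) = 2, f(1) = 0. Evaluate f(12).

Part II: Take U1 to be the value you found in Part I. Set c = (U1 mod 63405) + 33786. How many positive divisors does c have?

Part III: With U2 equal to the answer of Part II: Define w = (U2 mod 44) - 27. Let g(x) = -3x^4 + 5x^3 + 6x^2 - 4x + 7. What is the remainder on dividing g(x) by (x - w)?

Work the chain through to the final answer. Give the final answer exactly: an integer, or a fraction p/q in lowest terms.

Part I: f(2) = -2*(0) + 1*(2) = 2; iterating: f(2)=2, f(3)=-4, f(4)=10, f(5)=-24, f(6)=58, f(7)=-140, f(8)=338, f(9)=-816, f(10)=1970, f(11)=-4756, f(12)=11482; answer 11482
Part II: U1 = 11482; c = 45268; 45268 = 2^2 * 11317; number of divisors = (2+1) * (1+1) = 6; answer 6
Part III: U2 = 6; w = -21; remainder = value at the root: -3*(-21)^4 + 5*(-21)^3 + 6*(-21)^2 - 4*(-21)^1 + 7 = (-583443) + (-46305) + (2646) + (84) + (7) = -627011; answer -627011

-627011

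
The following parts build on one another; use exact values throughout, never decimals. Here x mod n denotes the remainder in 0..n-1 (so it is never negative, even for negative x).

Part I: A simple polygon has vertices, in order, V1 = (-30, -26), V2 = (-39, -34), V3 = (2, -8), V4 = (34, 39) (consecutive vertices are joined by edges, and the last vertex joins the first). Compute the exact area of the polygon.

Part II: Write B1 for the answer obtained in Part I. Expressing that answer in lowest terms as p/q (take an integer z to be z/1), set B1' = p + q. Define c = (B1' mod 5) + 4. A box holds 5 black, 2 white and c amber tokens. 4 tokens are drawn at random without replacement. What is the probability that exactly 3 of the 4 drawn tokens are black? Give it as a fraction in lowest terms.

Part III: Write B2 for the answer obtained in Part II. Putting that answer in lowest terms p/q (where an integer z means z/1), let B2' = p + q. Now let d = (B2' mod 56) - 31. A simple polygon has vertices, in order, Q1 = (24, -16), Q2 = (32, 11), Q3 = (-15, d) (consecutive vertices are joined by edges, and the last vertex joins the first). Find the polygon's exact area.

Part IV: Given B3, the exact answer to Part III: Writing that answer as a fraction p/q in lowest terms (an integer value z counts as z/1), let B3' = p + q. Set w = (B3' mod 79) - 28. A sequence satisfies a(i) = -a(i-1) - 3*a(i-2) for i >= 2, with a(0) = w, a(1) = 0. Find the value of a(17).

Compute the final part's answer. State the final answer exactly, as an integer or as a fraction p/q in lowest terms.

Part I: cross terms: (-30*-34 - -39*-26)=6, (-39*-8 - 2*-34)=380, (2*39 - 34*-8)=350, (34*-26 - -30*39)=286; twice the area = |1022| = 1022; area = 511; answer 511
Part II: B1 = 511; threaded value p + q = 512; c = 6; total draws C(13,4) = 715; favorable C(5,3)*C(8,1) = 80; P = 16/143; answer 16/143
Part III: B2 = 16/143; threaded value p + q = 159; d = 16; cross terms: (24*11 - 32*-16)=776, (32*16 - -15*11)=677, (-15*-16 - 24*16)=-144; twice the area = |1309| = 1309; area = 1309/2; answer 1309/2
Part IV: B3 = 1309/2; threaded value p + q = 1311; w = 19; a(2) = -1*(0) - 3*(19) = -57; iterating: a(2)=-57, a(3)=57, a(4)=114, a(5)=-285, a(6)=-57, a(7)=912, a(8)=-741, a(9)=-1995, a(10)=4218, a(11)=1767, a(12)=-14421, a(13)=9120, a(14)=34143, a(15)=-61503, a(16)=-40926, a(17)=225435; answer 225435

225435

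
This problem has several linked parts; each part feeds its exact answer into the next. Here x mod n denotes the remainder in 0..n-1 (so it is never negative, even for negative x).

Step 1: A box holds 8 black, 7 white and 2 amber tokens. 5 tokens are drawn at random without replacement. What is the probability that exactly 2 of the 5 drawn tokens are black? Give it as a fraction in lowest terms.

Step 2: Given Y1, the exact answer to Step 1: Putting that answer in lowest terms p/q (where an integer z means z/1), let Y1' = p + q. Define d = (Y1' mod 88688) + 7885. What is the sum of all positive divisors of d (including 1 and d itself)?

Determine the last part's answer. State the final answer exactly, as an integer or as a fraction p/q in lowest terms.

26208

Step 1: total draws C(17,5) = 6188; favorable C(8,2)*C(9,3) = 2352; P = 84/221; answer 84/221
Step 2: Y1 = 84/221; threaded value p + q = 305; d = 8190; 8190 = 2 * 3^2 * 5 * 7 * 13; sigma = (1 + 2) * (1 + 3 + 9) * (1 + 5) * (1 + 7) * (1 + 13) = 3 * 13 * 6 * 8 * 14 = 26208; answer 26208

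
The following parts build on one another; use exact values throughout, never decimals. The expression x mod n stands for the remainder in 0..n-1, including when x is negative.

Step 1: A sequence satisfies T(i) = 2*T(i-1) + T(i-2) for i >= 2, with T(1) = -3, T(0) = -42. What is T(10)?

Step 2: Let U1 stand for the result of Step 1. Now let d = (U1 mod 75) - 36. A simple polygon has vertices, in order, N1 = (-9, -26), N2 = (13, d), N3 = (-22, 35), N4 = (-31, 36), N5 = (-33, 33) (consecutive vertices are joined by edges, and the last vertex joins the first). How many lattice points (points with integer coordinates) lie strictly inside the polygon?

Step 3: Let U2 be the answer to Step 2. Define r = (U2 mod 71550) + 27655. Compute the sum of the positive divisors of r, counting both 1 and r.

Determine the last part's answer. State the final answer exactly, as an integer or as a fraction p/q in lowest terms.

74400

Step 1: T(2) = 2*(-3) + 1*(-42) = -48; iterating: T(2)=-48, T(3)=-99, T(4)=-246, T(5)=-591, T(6)=-1428, T(7)=-3447, T(8)=-8322, T(9)=-20091, T(10)=-48504; answer -48504
Step 2: U1 = -48504; d = -15; cross terms: (-9*-15 - 13*-26)=473, (13*35 - -22*-15)=125, (-22*36 - -31*35)=293, (-31*33 - -33*36)=165, (-33*-26 - -9*33)=1155; twice the area = |2211| = 2211; area = 2211/2; boundary points = 11 + 5 + 1 + 1 + 1 = 19; strictly interior points = area - boundary/2 + 1 = 1097; answer 1097
Step 3: U2 = 1097; r = 28752; 28752 = 2^4 * 3 * 599; sigma = (1 + 2 + 4 + 8 + 16) * (1 + 3) * (1 + 599) = 31 * 4 * 600 = 74400; answer 74400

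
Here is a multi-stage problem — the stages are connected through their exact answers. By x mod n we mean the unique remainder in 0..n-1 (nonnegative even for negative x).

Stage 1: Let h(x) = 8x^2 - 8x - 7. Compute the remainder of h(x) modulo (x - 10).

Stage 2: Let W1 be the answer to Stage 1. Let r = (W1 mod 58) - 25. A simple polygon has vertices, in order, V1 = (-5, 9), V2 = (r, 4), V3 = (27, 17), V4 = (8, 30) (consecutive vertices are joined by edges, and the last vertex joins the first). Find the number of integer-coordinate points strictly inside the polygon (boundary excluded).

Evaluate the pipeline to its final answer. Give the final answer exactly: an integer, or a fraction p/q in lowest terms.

Stage 1: remainder = value at the root: 8*(10)^2 - 8*(10)^1 - 7 = (800) + (-80) + (-7) = 713; answer 713
Stage 2: W1 = 713; r = -8; cross terms: (-5*4 - -8*9)=52, (-8*17 - 27*4)=-244, (27*30 - 8*17)=674, (8*9 - -5*30)=222; twice the area = |704| = 704; area = 352; boundary points = 1 + 1 + 1 + 1 = 4; strictly interior points = area - boundary/2 + 1 = 351; answer 351

351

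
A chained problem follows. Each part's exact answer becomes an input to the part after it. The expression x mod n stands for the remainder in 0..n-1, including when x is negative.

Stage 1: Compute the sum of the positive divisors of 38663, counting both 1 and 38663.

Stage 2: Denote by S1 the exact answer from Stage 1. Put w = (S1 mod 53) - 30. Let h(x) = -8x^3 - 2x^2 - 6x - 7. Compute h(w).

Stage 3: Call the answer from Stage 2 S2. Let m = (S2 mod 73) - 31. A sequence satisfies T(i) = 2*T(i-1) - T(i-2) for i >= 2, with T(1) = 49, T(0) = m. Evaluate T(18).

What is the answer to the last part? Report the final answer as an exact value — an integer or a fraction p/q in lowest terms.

Stage 1: 38663 = 23 * 41^2; sigma = (1 + 23) * (1 + 41 + 1681) = 24 * 1723 = 41352; answer 41352
Stage 2: S1 = 41352; w = -18; -8*(-18)^3 - 2*(-18)^2 - 6*(-18)^1 - 7 = (46656) + (-648) + (108) + (-7) = 46109; answer 46109
Stage 3: S2 = 46109; m = 15; T(2) = 2*(49) - 1*(15) = 83; iterating: T(2)=83, T(3)=117, T(4)=151, T(5)=185, T(6)=219, T(7)=253, T(8)=287, T(9)=321, T(10)=355, T(11)=389, T(12)=423, T(13)=457, T(14)=491, T(15)=525, T(16)=559, T(17)=593, T(18)=627; answer 627

627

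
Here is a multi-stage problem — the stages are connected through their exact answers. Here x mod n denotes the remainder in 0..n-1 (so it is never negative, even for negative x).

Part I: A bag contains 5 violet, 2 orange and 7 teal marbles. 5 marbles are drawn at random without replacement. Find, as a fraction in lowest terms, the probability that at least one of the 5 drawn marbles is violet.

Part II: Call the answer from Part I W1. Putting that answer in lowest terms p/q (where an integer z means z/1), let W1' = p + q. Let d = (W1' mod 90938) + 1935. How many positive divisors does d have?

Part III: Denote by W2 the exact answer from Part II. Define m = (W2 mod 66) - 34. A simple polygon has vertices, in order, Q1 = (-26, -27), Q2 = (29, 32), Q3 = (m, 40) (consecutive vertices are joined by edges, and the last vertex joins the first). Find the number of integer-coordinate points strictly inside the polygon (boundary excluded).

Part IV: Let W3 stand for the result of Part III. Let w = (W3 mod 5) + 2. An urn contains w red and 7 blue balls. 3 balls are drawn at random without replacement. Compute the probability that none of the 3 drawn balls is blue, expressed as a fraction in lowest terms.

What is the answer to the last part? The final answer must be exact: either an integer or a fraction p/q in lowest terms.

10/143

Part I: total draws C(14,5) = 2002; complement C(9,5) = 126; favorable 2002 - 126 = 1876; P = 134/143; answer 134/143
Part II: W1 = 134/143; threaded value p + q = 277; d = 2212; 2212 = 2^2 * 7 * 79; number of divisors = (2+1) * (1+1) * (1+1) = 12; answer 12
Part III: W2 = 12; m = -22; cross terms: (-26*32 - 29*-27)=-49, (29*40 - -22*32)=1864, (-22*-27 - -26*40)=1634; twice the area = |3449| = 3449; area = 3449/2; boundary points = 1 + 1 + 1 = 3; strictly interior points = area - boundary/2 + 1 = 1724; answer 1724
Part IV: W3 = 1724; w = 6; total draws C(13,3) = 286; favorable C(6,3) = 20; P = 10/143; answer 10/143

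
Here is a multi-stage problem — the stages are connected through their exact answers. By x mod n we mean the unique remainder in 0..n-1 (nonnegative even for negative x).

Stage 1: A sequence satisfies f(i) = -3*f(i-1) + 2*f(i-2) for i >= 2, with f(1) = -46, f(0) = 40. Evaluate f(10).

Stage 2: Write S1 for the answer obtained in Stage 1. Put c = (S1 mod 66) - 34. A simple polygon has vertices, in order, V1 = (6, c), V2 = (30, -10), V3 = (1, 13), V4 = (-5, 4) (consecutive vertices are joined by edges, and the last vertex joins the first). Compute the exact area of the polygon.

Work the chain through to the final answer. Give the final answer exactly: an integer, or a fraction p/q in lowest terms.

Stage 1: f(2) = -3*(-46) + 2*(40) = 218; iterating: f(2)=218, f(3)=-746, f(4)=2674, f(5)=-9514, f(6)=33890, f(7)=-120698, f(8)=429874, f(9)=-1531018, f(10)=5452802; answer 5452802
Stage 2: S1 = 5452802; c = -20; cross terms: (6*-10 - 30*-20)=540, (30*13 - 1*-10)=400, (1*4 - -5*13)=69, (-5*-20 - 6*4)=76; twice the area = |1085| = 1085; area = 1085/2; answer 1085/2

1085/2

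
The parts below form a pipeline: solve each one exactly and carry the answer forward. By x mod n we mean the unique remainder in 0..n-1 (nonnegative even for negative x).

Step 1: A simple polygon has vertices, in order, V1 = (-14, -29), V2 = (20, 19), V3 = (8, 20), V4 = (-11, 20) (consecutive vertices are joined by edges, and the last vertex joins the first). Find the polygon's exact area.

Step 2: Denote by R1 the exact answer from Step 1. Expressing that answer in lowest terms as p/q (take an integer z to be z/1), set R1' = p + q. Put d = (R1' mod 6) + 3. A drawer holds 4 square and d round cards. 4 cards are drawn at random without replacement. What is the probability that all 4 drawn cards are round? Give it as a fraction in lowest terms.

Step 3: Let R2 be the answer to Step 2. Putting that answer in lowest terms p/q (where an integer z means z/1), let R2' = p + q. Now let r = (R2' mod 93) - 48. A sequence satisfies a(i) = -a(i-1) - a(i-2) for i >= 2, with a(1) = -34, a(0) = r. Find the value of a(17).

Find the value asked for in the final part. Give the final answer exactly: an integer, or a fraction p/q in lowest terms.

11

Step 1: cross terms: (-14*19 - 20*-29)=314, (20*20 - 8*19)=248, (8*20 - -11*20)=380, (-11*-29 - -14*20)=599; twice the area = |1541| = 1541; area = 1541/2; answer 1541/2
Step 2: R1 = 1541/2; threaded value p + q = 1543; d = 4; total draws C(8,4) = 70; favorable C(4,4) = 1; P = 1/70; answer 1/70
Step 3: R2 = 1/70; threaded value p + q = 71; r = 23; a(2) = -1*(-34) - 1*(23) = 11; iterating: a(2)=11, a(3)=23, a(4)=-34, a(5)=11, a(6)=23, a(7)=-34, a(8)=11, a(9)=23, a(10)=-34, a(11)=11, a(12)=23, a(13)=-34, a(14)=11, a(15)=23, a(16)=-34, a(17)=11; answer 11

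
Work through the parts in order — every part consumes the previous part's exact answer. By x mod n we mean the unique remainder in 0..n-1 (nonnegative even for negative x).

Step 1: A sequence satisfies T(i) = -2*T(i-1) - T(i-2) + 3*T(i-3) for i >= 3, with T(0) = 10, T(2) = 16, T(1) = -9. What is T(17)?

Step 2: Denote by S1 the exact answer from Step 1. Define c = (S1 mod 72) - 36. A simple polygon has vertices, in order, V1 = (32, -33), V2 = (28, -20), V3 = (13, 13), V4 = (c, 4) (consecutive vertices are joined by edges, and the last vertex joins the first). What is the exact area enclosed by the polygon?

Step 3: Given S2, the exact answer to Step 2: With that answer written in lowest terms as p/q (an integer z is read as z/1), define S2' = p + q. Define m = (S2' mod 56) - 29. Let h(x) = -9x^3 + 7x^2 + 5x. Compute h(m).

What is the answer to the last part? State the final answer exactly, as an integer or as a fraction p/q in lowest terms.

-105685

Step 1: T(3) = -2*(16) - 1*(-9) + 3*(10) = 7; iterating: T(3)=7, T(4)=-57, T(5)=155, T(6)=-232, T(7)=138, T(8)=421, T(9)=-1676, T(10)=3345, T(11)=-3751, T(12)=-871, T(13)=15528, T(14)=-41438, T(15)=64735, T(16)=-41448, T(17)=-106153; answer -106153
Step 2: S1 = -106153; c = 11; cross terms: (32*-20 - 28*-33)=284, (28*13 - 13*-20)=624, (13*4 - 11*13)=-91, (11*-33 - 32*4)=-491; twice the area = |326| = 326; area = 163; answer 163
Step 3: S2 = 163; threaded value p + q = 164; m = 23; -9*(23)^3 + 7*(23)^2 + 5*(23)^1 = (-109503) + (3703) + (115) = -105685; answer -105685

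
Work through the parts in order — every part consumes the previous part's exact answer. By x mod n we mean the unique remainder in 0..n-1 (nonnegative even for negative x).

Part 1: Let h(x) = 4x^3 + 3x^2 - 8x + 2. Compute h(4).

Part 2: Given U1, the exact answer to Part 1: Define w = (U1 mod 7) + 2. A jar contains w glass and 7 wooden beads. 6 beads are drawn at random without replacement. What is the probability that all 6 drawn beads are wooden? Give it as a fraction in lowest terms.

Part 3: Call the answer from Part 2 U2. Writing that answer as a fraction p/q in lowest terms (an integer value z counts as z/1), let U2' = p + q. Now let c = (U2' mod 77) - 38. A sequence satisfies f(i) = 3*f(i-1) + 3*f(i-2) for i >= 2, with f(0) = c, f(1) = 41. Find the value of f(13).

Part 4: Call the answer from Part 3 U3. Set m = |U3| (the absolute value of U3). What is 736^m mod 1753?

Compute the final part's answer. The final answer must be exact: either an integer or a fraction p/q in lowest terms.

1008

Part 1: 4*(4)^3 + 3*(4)^2 - 8*(4)^1 + 2 = (256) + (48) + (-32) + (2) = 274; answer 274
Part 2: U1 = 274; w = 3; total draws C(10,6) = 210; favorable C(7,6) = 7; P = 1/30; answer 1/30
Part 3: U2 = 1/30; threaded value p + q = 31; c = -7; f(2) = 3*(41) + 3*(-7) = 102; iterating: f(2)=102, f(3)=429, f(4)=1593, f(5)=6066, f(6)=22977, f(7)=87129, f(8)=330318, f(9)=1252341, f(10)=4747977, f(11)=18000954, f(12)=68246793, f(13)=258743241; answer 258743241
Part 4: U3 = 258743241; m = 258743241; squarings mod 1753: 736^1=736, 736^2=19, 736^4=361, 736^8=599, 736^16=1189, 736^32=803, 736^64=1458, 736^128=1128, 736^256=1459, 736^512=539, 736^1024=1276, 736^2048=1392, 736^4096=599, 736^8192=1189, 736^16384=803, 736^32768=1458, 736^65536=1128, 736^131072=1459, 736^262144=539, 736^524288=1276, 736^1048576=1392, 736^2097152=599, 736^4194304=1189, 736^8388608=803, 736^16777216=1458, 736^33554432=1128, 736^67108864=1459, 736^134217728=539; 736^258743241 = 736^1 * 736^8 * 736^64 * 736^128 * 736^256 * 736^512 * 736^2048 * 736^4096 * 736^262144 * 736^524288 * 736^2097152 * 736^4194304 * 736^16777216 * 736^33554432 * 736^67108864 * 736^134217728 = 1008 (mod 1753); answer 1008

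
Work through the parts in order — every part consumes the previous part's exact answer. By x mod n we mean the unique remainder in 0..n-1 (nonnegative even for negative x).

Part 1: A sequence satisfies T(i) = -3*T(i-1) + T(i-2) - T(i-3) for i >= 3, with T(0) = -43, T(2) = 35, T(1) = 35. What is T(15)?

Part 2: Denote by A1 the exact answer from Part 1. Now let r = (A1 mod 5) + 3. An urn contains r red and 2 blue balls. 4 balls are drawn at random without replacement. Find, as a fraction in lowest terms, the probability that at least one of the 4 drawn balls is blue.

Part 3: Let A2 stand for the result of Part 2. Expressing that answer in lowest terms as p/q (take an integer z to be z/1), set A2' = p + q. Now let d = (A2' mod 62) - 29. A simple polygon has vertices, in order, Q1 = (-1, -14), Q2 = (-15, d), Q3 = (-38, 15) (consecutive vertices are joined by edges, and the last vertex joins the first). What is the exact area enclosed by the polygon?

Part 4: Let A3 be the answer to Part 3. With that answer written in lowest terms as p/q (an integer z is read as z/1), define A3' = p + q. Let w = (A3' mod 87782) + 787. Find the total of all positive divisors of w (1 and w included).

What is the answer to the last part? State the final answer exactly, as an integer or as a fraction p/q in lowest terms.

Part 1: T(3) = -3*(35) + 1*(35) - 1*(-43) = -27; iterating: T(3)=-27, T(4)=81, T(5)=-305, T(6)=1023, T(7)=-3455, T(8)=11693, T(9)=-39557, T(10)=133819, T(11)=-452707, T(12)=1531497, T(13)=-5181017, T(14)=17527255, T(15)=-59294279; answer -59294279
Part 2: A1 = -59294279; r = 4; total draws C(6,4) = 15; complement C(4,4) = 1; favorable 15 - 1 = 14; P = 14/15; answer 14/15
Part 3: A2 = 14/15; threaded value p + q = 29; d = 0; cross terms: (-1*0 - -15*-14)=-210, (-15*15 - -38*0)=-225, (-38*-14 - -1*15)=547; twice the area = |112| = 112; area = 56; answer 56
Part 4: A3 = 56; threaded value p + q = 57; w = 844; 844 = 2^2 * 211; sigma = (1 + 2 + 4) * (1 + 211) = 7 * 212 = 1484; answer 1484

1484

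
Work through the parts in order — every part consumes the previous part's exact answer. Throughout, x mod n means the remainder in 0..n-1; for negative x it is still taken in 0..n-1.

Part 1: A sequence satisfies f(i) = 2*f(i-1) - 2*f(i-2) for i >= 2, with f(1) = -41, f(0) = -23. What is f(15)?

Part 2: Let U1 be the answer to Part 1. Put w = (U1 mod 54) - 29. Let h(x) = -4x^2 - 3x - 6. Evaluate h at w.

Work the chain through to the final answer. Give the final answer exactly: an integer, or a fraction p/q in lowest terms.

-1707

Part 1: f(2) = 2*(-41) - 2*(-23) = -36; iterating: f(2)=-36, f(3)=10, f(4)=92, f(5)=164, f(6)=144, f(7)=-40, f(8)=-368, f(9)=-656, f(10)=-576, f(11)=160, f(12)=1472, f(13)=2624, f(14)=2304, f(15)=-640; answer -640
Part 2: U1 = -640; w = -21; -4*(-21)^2 - 3*(-21)^1 - 6 = (-1764) + (63) + (-6) = -1707; answer -1707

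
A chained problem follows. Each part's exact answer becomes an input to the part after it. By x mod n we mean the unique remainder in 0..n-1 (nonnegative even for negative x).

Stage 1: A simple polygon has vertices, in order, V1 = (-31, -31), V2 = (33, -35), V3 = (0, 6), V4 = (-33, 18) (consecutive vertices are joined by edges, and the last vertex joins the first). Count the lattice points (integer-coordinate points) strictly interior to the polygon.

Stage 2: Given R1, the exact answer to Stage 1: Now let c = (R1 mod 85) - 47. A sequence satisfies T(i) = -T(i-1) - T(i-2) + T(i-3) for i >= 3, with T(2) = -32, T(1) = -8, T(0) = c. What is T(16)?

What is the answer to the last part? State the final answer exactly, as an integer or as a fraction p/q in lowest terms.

Stage 1: cross terms: (-31*-35 - 33*-31)=2108, (33*6 - 0*-35)=198, (0*18 - -33*6)=198, (-33*-31 - -31*18)=1581; twice the area = |4085| = 4085; area = 4085/2; boundary points = 4 + 1 + 3 + 1 = 9; strictly interior points = area - boundary/2 + 1 = 2039; answer 2039
Stage 2: R1 = 2039; c = 37; T(3) = -1*(-32) - 1*(-8) + 1*(37) = 77; iterating: T(3)=77, T(4)=-53, T(5)=-56, T(6)=186, T(7)=-183, T(8)=-59, T(9)=428, T(10)=-552, T(11)=65, T(12)=915, T(13)=-1532, T(14)=682, T(15)=1765, T(16)=-3979; answer -3979

-3979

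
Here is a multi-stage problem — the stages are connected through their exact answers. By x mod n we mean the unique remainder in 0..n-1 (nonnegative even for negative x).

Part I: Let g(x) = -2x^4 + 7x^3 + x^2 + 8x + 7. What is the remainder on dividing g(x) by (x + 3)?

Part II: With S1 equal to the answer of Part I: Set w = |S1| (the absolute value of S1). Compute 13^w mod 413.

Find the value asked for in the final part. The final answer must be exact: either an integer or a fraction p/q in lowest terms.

55

Part I: remainder = value at the root: -2*(-3)^4 + 7*(-3)^3 + 1*(-3)^2 + 8*(-3)^1 + 7 = (-162) + (-189) + (9) + (-24) + (7) = -359; answer -359
Part II: S1 = -359; w = 359; squarings mod 413: 13^1=13, 13^2=169, 13^4=64, 13^8=379, 13^16=330, 13^32=281, 13^64=78, 13^128=302, 13^256=344; 13^359 = 13^1 * 13^2 * 13^4 * 13^32 * 13^64 * 13^256 = 55 (mod 413); answer 55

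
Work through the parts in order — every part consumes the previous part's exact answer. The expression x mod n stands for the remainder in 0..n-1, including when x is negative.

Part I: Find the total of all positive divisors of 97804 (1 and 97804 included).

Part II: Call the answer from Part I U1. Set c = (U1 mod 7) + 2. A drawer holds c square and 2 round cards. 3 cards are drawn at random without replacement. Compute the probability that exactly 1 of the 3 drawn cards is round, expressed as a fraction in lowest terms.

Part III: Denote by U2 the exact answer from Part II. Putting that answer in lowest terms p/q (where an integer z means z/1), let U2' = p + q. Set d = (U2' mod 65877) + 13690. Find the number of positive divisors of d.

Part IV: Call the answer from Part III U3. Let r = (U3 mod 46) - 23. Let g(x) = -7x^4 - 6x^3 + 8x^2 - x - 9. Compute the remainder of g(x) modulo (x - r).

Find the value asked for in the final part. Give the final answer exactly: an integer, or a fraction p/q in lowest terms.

-1302261

Part I: 97804 = 2^2 * 7^2 * 499; sigma = (1 + 2 + 4) * (1 + 7 + 49) * (1 + 499) = 7 * 57 * 500 = 199500; answer 199500
Part II: U1 = 199500; c = 2; total draws C(4,3) = 4; favorable C(2,1)*C(2,2) = 2; P = 1/2; answer 1/2
Part III: U2 = 1/2; threaded value p + q = 3; d = 13693; 13693 is prime, so its only divisors are 1 and 13693; count = 2; answer 2
Part IV: U3 = 2; r = -21; remainder = value at the root: -7*(-21)^4 - 6*(-21)^3 + 8*(-21)^2 - 1*(-21)^1 - 9 = (-1361367) + (55566) + (3528) + (21) + (-9) = -1302261; answer -1302261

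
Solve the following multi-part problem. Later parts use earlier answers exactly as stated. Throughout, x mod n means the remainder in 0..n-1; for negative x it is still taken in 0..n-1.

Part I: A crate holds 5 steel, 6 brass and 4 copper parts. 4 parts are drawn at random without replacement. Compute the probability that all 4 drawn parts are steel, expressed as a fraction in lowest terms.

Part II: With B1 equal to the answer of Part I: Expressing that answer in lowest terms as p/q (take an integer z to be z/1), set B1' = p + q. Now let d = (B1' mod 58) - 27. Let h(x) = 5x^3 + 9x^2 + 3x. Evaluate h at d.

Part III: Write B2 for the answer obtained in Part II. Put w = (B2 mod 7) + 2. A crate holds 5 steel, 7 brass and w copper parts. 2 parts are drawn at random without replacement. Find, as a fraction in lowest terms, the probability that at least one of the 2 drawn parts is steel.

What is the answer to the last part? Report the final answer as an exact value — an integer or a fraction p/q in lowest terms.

Part I: total draws C(15,4) = 1365; favorable C(5,4) = 5; P = 1/273; answer 1/273
Part II: B1 = 1/273; threaded value p + q = 274; d = 15; 5*(15)^3 + 9*(15)^2 + 3*(15)^1 = (16875) + (2025) + (45) = 18945; answer 18945
Part III: B2 = 18945; w = 5; total draws C(17,2) = 136; complement C(12,2) = 66; favorable 136 - 66 = 70; P = 35/68; answer 35/68

35/68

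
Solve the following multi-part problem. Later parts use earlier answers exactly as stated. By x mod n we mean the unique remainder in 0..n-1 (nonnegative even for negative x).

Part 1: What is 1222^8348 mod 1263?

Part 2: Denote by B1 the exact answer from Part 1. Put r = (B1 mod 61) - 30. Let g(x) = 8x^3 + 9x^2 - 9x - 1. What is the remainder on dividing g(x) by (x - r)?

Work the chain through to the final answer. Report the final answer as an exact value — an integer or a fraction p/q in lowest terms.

-12421

Part 1: squarings mod 1263: 1222^1=1222, 1222^2=418, 1222^4=430, 1222^8=502, 1222^16=667, 1222^32=313, 1222^64=718, 1222^128=220, 1222^256=406, 1222^512=646, 1222^1024=526, 1222^2048=79, 1222^4096=1189, 1222^8192=424; 1222^8348 = 1222^4 * 1222^8 * 1222^16 * 1222^128 * 1222^8192 = 79 (mod 1263); answer 79
Part 2: B1 = 79; r = -12; remainder = value at the root: 8*(-12)^3 + 9*(-12)^2 - 9*(-12)^1 - 1 = (-13824) + (1296) + (108) + (-1) = -12421; answer -12421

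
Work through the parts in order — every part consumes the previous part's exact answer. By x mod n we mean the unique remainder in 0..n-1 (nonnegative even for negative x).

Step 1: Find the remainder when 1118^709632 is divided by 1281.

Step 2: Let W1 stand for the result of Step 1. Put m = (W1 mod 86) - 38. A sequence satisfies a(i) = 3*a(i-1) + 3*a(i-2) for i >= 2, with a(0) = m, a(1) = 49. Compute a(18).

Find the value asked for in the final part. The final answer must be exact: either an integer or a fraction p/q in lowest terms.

Step 1: squarings mod 1281: 1118^1=1118, 1118^2=949, 1118^4=58, 1118^8=802, 1118^16=142, 1118^32=949, 1118^64=58, 1118^128=802, 1118^256=142, 1118^512=949, 1118^1024=58, 1118^2048=802, 1118^4096=142, 1118^8192=949, 1118^16384=58, 1118^32768=802, 1118^65536=142, 1118^131072=949, 1118^262144=58, 1118^524288=802; 1118^709632 = 1118^1024 * 1118^4096 * 1118^16384 * 1118^32768 * 1118^131072 * 1118^524288 = 400 (mod 1281); answer 400
Step 2: W1 = 400; m = 18; a(2) = 3*(49) + 3*(18) = 201; iterating: a(2)=201, a(3)=750, a(4)=2853, a(5)=10809, a(6)=40986, a(7)=155385, a(8)=589113, a(9)=2233494, a(10)=8467821, a(11)=32103945, a(12)=121715298, a(13)=461457729, a(14)=1749519081, a(15)=6632930430, a(16)=25147348533, a(17)=95340836889, a(18)=361464556266; answer 361464556266

361464556266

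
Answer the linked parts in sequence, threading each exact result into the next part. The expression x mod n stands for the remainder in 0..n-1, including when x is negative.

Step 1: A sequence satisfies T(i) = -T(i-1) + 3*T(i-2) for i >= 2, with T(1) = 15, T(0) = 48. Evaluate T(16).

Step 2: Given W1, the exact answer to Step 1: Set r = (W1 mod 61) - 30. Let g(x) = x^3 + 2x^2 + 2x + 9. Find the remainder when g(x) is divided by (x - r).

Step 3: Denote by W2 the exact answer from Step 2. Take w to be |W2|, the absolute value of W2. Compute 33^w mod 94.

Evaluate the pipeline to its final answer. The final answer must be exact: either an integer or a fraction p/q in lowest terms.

Step 1: T(2) = -1*(15) + 3*(48) = 129; iterating: T(2)=129, T(3)=-84, T(4)=471, T(5)=-723, T(6)=2136, T(7)=-4305, T(8)=10713, T(9)=-23628, T(10)=55767, T(11)=-126651, T(12)=293952, T(13)=-673905, T(14)=1555761, T(15)=-3577476, T(16)=8244759; answer 8244759
Step 2: W1 = 8244759; r = 30; remainder = value at the root: 1*(30)^3 + 2*(30)^2 + 2*(30)^1 + 9 = (27000) + (1800) + (60) + (9) = 28869; answer 28869
Step 3: W2 = 28869; w = 28869; squarings mod 94: 33^1=33, 33^2=55, 33^4=17, 33^8=7, 33^16=49, 33^32=51, 33^64=63, 33^128=21, 33^256=65, 33^512=89, 33^1024=25, 33^2048=61, 33^4096=55, 33^8192=17, 33^16384=7; 33^28869 = 33^1 * 33^4 * 33^64 * 33^128 * 33^4096 * 33^8192 * 33^16384 = 77 (mod 94); answer 77

77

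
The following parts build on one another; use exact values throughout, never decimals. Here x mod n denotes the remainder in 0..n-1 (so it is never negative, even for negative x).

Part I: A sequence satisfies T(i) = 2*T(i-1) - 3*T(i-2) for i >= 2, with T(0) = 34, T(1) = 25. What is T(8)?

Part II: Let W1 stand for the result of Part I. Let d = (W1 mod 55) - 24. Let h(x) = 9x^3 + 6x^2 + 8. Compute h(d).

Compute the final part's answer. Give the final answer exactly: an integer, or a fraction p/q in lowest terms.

Part I: T(2) = 2*(25) - 3*(34) = -52; iterating: T(2)=-52, T(3)=-179, T(4)=-202, T(5)=133, T(6)=872, T(7)=1345, T(8)=74; answer 74
Part II: W1 = 74; d = -5; 9*(-5)^3 + 6*(-5)^2 + 8 = (-1125) + (150) + (8) = -967; answer -967

-967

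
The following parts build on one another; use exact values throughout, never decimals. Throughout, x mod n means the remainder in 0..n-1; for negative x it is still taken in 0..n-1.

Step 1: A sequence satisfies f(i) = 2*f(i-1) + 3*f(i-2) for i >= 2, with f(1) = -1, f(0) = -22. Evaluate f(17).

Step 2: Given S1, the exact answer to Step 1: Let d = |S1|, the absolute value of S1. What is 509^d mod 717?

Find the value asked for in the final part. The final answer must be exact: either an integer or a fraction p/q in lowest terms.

Step 1: f(2) = 2*(-1) + 3*(-22) = -68; iterating: f(2)=-68, f(3)=-139, f(4)=-482, f(5)=-1381, f(6)=-4208, f(7)=-12559, f(8)=-37742, f(9)=-113161, f(10)=-339548, f(11)=-1018579, f(12)=-3055802, f(13)=-9167341, f(14)=-27502088, f(15)=-82506199, f(16)=-247518662, f(17)=-742555921; answer -742555921
Step 2: S1 = -742555921; d = 742555921; squarings mod 717: 509^1=509, 509^2=244, 509^4=25, 509^8=625, 509^16=577, 509^32=241, 509^64=4, 509^128=16, 509^256=256, 509^512=289, 509^1024=349, 509^2048=628, 509^4096=34, 509^8192=439, 509^16384=565, 509^32768=160, 509^65536=505, 509^131072=490, 509^262144=622, 509^524288=421, 509^1048576=142, 509^2097152=88, 509^4194304=574, 509^8388608=373, 509^16777216=31, 509^33554432=244, 509^67108864=25, 509^134217728=625, 509^268435456=577, 509^536870912=241; 509^742555921 = 509^1 * 509^16 * 509^256 * 509^32768 * 509^131072 * 509^4194304 * 509^67108864 * 509^134217728 * 509^536870912 = 266 (mod 717); answer 266

266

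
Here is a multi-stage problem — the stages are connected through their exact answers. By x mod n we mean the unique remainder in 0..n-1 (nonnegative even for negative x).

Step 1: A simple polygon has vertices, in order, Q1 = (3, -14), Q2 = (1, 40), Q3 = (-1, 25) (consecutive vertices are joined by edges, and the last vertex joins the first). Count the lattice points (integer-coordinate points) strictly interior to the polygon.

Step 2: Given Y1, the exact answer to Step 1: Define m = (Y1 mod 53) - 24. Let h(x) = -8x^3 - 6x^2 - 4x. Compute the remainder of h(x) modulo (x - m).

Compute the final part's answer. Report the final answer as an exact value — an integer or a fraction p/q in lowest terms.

5382

Step 1: cross terms: (3*40 - 1*-14)=134, (1*25 - -1*40)=65, (-1*-14 - 3*25)=-61; twice the area = |138| = 138; area = 69; boundary points = 2 + 1 + 1 = 4; strictly interior points = area - boundary/2 + 1 = 68; answer 68
Step 2: Y1 = 68; m = -9; remainder = value at the root: -8*(-9)^3 - 6*(-9)^2 - 4*(-9)^1 = (5832) + (-486) + (36) = 5382; answer 5382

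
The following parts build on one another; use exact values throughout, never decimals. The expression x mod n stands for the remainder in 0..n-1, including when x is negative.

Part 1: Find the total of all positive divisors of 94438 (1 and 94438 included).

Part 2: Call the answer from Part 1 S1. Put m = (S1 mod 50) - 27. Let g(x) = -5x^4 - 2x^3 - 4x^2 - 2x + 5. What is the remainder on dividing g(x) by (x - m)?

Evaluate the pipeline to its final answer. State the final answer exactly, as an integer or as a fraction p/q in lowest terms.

-76368

Part 1: 94438 = 2 * 23 * 2053; sigma = (1 + 2) * (1 + 23) * (1 + 2053) = 3 * 24 * 2054 = 147888; answer 147888
Part 2: S1 = 147888; m = 11; remainder = value at the root: -5*(11)^4 - 2*(11)^3 - 4*(11)^2 - 2*(11)^1 + 5 = (-73205) + (-2662) + (-484) + (-22) + (5) = -76368; answer -76368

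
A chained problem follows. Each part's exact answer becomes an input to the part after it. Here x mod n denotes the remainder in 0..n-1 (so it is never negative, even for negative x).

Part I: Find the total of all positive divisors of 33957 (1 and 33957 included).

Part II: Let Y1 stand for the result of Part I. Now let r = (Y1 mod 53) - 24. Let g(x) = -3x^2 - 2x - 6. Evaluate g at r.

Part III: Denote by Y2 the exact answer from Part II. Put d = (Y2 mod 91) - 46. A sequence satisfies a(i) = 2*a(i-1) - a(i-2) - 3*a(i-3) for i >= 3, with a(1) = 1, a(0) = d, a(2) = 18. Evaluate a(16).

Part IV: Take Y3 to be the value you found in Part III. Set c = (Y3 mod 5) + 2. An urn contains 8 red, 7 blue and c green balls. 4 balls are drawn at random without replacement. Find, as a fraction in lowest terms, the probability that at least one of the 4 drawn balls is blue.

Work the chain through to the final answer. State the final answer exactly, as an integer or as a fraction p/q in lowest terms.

826/969

Part I: 33957 = 3^2 * 7^3 * 11; sigma = (1 + 3 + 9) * (1 + 7 + 49 + 343) * (1 + 11) = 13 * 400 * 12 = 62400; answer 62400
Part II: Y1 = 62400; r = -5; -3*(-5)^2 - 2*(-5)^1 - 6 = (-75) + (10) + (-6) = -71; answer -71
Part III: Y2 = -71; d = -26; a(3) = 2*(18) - 1*(1) - 3*(-26) = 113; iterating: a(3)=113, a(4)=205, a(5)=243, a(6)=-58, a(7)=-974, a(8)=-2619, a(9)=-4090, a(10)=-2639, a(11)=6669, a(12)=28247, a(13)=57742, a(14)=67230, a(15)=-8023, a(16)=-256502; answer -256502
Part IV: Y3 = -256502; c = 5; total draws C(20,4) = 4845; complement C(13,4) = 715; favorable 4845 - 715 = 4130; P = 826/969; answer 826/969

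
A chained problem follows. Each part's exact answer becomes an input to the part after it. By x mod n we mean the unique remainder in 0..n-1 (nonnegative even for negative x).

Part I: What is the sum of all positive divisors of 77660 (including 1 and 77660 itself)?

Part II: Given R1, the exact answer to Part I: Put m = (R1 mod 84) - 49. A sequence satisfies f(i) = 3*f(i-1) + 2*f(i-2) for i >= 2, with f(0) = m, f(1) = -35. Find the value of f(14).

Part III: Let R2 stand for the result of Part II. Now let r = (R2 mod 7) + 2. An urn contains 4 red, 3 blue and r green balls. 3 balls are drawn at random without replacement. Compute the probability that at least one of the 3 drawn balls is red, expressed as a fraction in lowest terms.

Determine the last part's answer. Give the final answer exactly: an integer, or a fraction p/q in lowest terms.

37/42

Part I: 77660 = 2^2 * 5 * 11 * 353; sigma = (1 + 2 + 4) * (1 + 5) * (1 + 11) * (1 + 353) = 7 * 6 * 12 * 354 = 178416; answer 178416
Part II: R1 = 178416; m = -49; f(2) = 3*(-35) + 2*(-49) = -203; iterating: f(2)=-203, f(3)=-679, f(4)=-2443, f(5)=-8687, f(6)=-30947, f(7)=-110215, f(8)=-392539, f(9)=-1398047, f(10)=-4979219, f(11)=-17733751, f(12)=-63159691, f(13)=-224946575, f(14)=-801159107; answer -801159107
Part III: R2 = -801159107; r = 2; total draws C(9,3) = 84; complement C(5,3) = 10; favorable 84 - 10 = 74; P = 37/42; answer 37/42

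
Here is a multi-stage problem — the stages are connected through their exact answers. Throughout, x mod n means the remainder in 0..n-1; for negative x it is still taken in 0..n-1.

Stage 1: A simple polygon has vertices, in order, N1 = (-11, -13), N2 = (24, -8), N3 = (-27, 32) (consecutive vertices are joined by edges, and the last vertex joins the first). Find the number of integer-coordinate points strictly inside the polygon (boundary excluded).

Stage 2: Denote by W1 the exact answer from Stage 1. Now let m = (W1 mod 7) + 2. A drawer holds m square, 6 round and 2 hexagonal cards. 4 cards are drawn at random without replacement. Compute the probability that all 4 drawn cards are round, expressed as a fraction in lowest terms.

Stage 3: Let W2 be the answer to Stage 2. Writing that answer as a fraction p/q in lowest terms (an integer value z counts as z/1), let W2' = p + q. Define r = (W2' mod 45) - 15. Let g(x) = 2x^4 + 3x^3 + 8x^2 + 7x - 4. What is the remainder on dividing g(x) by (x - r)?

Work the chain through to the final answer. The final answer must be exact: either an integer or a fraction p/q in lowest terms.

7108

Stage 1: cross terms: (-11*-8 - 24*-13)=400, (24*32 - -27*-8)=552, (-27*-13 - -11*32)=703; twice the area = |1655| = 1655; area = 1655/2; boundary points = 5 + 1 + 1 = 7; strictly interior points = area - boundary/2 + 1 = 825; answer 825
Stage 2: W1 = 825; m = 8; total draws C(16,4) = 1820; favorable C(6,4) = 15; P = 3/364; answer 3/364
Stage 3: W2 = 3/364; threaded value p + q = 367; r = -8; remainder = value at the root: 2*(-8)^4 + 3*(-8)^3 + 8*(-8)^2 + 7*(-8)^1 - 4 = (8192) + (-1536) + (512) + (-56) + (-4) = 7108; answer 7108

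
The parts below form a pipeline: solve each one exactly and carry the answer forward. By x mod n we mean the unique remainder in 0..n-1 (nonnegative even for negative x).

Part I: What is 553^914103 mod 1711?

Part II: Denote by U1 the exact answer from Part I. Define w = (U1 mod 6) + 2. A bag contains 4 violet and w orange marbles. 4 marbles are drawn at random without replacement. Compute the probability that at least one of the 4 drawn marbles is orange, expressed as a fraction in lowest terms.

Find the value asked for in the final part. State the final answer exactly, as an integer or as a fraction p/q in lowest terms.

Part I: squarings mod 1711: 553^1=553, 553^2=1251, 553^4=1147, 553^8=1561, 553^16=257, 553^32=1031, 553^64=430, 553^128=112, 553^256=567, 553^512=1532, 553^1024=1243, 553^2048=16, 553^4096=256, 553^8192=518, 553^16384=1408, 553^32768=1126, 553^65536=25, 553^131072=625, 553^262144=517, 553^524288=373; 553^914103 = 553^1 * 553^2 * 553^4 * 553^16 * 553^32 * 553^128 * 553^512 * 553^4096 * 553^8192 * 553^16384 * 553^32768 * 553^65536 * 553^262144 * 553^524288 = 1187 (mod 1711); answer 1187
Part II: U1 = 1187; w = 7; total draws C(11,4) = 330; complement C(4,4) = 1; favorable 330 - 1 = 329; P = 329/330; answer 329/330

329/330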